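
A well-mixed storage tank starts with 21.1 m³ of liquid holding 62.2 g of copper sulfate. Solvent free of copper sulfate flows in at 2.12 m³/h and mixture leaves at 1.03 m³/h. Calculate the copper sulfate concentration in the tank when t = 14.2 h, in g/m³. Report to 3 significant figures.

Let m(t) be the amount of copper sulfate. Volume: V(t) = V₀ + (Q_in − Q_out) t = 21.1 + 1.0900 t; V(14.2) = 36.578 m³.
No copper sulfate enters, so dm/dt = −Q_out · (m/V).
dm/m = −Q_out dt/(V₀ + 1.0900 t); integrating gives ln(m/m₀) = −(Q_out/(Q_in−Q_out)) ln(V/V₀).
m = m₀ (V₀/V)^(Q_out/(Q_in−Q_out)) = 62.2 × (21.1/36.578)^(0.94495) = 36.983 g.
C = m/V = 36.983/36.578 = 1.0111 g/m³.

1.01 g/m³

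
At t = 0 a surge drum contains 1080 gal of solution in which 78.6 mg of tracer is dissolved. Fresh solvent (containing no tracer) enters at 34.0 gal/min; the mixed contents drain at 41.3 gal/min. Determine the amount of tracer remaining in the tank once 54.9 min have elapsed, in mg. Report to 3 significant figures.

Total volume: dV/dt = Q_in − Q_out = -7.3000 gal/min, so V(t) = 1080 − 7.3000 t and V(54.9) = 679.23 gal.
Solute balance: dm/dt = 0 − Q_out C = −Q_out m/V(t).
Separate: dm/m = −Q_out dt/V(t) ⇒ ln(m/m₀) = −(Q_out/(Q_in−Q_out)) ln(V/V₀).
m = m₀ (V₀/V)^(Q_out/(Q_in−Q_out)) = 78.6 × (1080/679.23)^(-5.6575) = 5.7011 mg.

5.70 mg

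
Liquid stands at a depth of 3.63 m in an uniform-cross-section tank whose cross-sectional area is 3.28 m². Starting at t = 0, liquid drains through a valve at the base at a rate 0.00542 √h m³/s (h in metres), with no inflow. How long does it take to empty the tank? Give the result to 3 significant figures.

2310 s

With no inflow, A dh/dt = −0.00542 √h.
Separate and integrate: 2(√h − √h₀) = −(0.00542/A) t.
Tank is empty when √h = 0: t_empty = 2A√h₀/0.00542.
t_empty = 2·3.28·√3.63/0.00542 = 6.5600·1.9053/0.00542 = 2306.0 s.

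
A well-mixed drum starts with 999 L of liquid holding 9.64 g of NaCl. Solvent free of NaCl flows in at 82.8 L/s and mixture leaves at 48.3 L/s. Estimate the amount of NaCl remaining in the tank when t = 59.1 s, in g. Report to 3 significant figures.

2.03 g

Let m(t) be the amount of NaCl. Volume: V(t) = V₀ + (Q_in − Q_out) t = 999 + 34.500 t; V(59.1) = 3037.9 L.
No NaCl enters, so dm/dt = −Q_out · (m/V).
dm/m = −Q_out dt/(V₀ + 34.500 t); integrating gives ln(m/m₀) = −(Q_out/(Q_in−Q_out)) ln(V/V₀).
m = m₀ (V₀/V)^(Q_out/(Q_in−Q_out)) = 9.64 × (999/3037.9)^(1.4000) = 2.0317 g.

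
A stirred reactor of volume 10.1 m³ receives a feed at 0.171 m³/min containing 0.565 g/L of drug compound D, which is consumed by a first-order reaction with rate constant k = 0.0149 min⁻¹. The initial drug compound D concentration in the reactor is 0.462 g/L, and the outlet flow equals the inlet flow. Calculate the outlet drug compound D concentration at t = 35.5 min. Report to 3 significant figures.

Species balance: V dC/dt = Q C_in − Q C − k V C.
This is linear with rate a = Q/V + k = 0.031831 min⁻¹.
C_ss = Q C_in/(Q + kV) = 0.30052 g/L; C(t) = C_ss + (C₀ − C_ss) e^(−a t).
C(35.5) = 0.30052 + (0.16148)·e^(−0.031831·35.5) = 0.30052 + (0.16148)·0.32304 = 0.35269 g/L.

0.353 g/L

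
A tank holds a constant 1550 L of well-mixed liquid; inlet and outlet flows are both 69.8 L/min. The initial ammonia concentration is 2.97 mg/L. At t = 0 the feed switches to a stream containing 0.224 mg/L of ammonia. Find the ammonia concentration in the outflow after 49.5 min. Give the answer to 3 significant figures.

Unsteady species balance (constant V, well mixed): V dC/dt = Q(C_in − C).
Rewrite as dC/dt + C/τ = C_in/τ, τ = V/Q = 22.206 min.
Solution: C(t) = C_in + (C₀ − C_in) e^(−t/τ).
C(49.5) = 0.224 + (2.97 − 0.224)·e^(−49.5/22.206) = 0.224 + (2.7460)·0.10763 = 0.51954 mg/L.

0.520 mg/L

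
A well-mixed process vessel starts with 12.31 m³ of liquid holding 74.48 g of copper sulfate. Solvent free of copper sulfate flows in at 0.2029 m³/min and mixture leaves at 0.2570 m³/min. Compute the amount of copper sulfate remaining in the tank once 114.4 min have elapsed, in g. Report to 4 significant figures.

2.695 g

Let m(t) be the amount of copper sulfate. Volume: V(t) = V₀ + (Q_in − Q_out) t = 12.31 − 0.0541000 t; V(114.4) = 6.12096 m³.
Solute balance: dm/dt = 0 − Q_out C = −Q_out m/V(t).
Separate: dm/m = −Q_out dt/V(t) ⇒ ln(m/m₀) = −(Q_out/(Q_in−Q_out)) ln(V/V₀).
m = m₀ (V₀/V)^(Q_out/(Q_in−Q_out)) = 74.48 × (12.31/6.12096)^(-4.75046) = 2.69505 g.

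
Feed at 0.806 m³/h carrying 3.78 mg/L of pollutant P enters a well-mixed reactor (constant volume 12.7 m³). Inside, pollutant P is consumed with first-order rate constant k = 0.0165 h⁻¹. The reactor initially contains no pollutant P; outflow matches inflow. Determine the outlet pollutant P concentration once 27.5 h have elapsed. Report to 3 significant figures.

2.67 mg/L

Accumulation = in − out − consumed: V dC/dt = Q C_in − Q C − k V C.
dC/dt = (Q/V) C_in − (Q/V + k) C; effective rate a = Q/V + k = 0.063465 + 0.0165 = 0.079965 h⁻¹.
C_ss = Q C_in/(Q + kV) = 3.0000 mg/L; C(t) = C_ss + (C₀ − C_ss) e^(−a t).
C(27.5) = 3.0000 + (-3.0000)·e^(−0.079965·27.5) = 3.0000 + (-3.0000)·0.11091 = 2.6673 mg/L.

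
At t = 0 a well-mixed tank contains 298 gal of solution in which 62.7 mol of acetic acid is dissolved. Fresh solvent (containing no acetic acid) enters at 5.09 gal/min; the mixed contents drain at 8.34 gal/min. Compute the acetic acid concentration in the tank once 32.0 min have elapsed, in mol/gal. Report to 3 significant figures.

0.107 mol/gal

Let m(t) be the amount of acetic acid. Volume: V(t) = V₀ + (Q_in − Q_out) t = 298 − 3.2500 t; V(32.0) = 194.00 gal.
Solute balance: dm/dt = 0 − Q_out C = −Q_out m/V(t).
dm/m = −Q_out dt/(V₀ − 3.2500 t); integrating gives ln(m/m₀) = −(Q_out/(Q_in−Q_out)) ln(V/V₀).
m = m₀ (V₀/V)^(Q_out/(Q_in−Q_out)) = 62.7 × (298/194.00)^(-2.5662) = 20.840 mol.
C = m/V = 20.840/194.00 = 0.10742 mol/gal.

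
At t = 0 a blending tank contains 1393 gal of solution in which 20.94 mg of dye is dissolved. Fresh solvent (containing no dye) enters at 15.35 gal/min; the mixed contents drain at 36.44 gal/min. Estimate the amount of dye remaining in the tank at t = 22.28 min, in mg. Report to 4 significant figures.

Let m(t) be the amount of dye. Volume: V(t) = V₀ + (Q_in − Q_out) t = 1393 − 21.0900 t; V(22.28) = 923.115 gal.
Species balance (pure solvent in): dm/dt = −Q_out · m/V(t).
dm/m = −Q_out dt/(V₀ − 21.0900 t); integrating gives ln(m/m₀) = −(Q_out/(Q_in−Q_out)) ln(V/V₀).
m = m₀ (V₀/V)^(Q_out/(Q_in−Q_out)) = 20.94 × (1393/923.115)^(-1.72783) = 10.2854 mg.

10.29 mg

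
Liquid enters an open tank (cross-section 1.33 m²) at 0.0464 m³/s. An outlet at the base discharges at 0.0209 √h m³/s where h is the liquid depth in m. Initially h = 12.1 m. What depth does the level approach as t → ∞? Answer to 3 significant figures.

Level balance: A dh/dt = 0.0464 − 0.0209 √h. Setting dh/dt = 0:
Q_in = 0.0209 √h_ss ⇒ √h_ss = 0.0464/0.0209 = 2.2201.
h_ss = 2.2201² = 4.9288 m. (Since h₀ = 12.1 m > h_ss, the level will fall toward this value.)

4.93 m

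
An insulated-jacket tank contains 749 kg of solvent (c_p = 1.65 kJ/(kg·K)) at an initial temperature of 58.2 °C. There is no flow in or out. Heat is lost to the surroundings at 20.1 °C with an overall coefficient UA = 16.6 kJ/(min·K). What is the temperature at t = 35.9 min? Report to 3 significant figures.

Heat balance on the well-mixed liquid: M c_p dT/dt = −UA(T − T_amb).
dT/dt = (T_ss − T)/τ with T_ss = T_amb = 20.100 °C, τ = M c_p/UA = 749·1.65/16.6 = 74.449 min.
This is linear first-order; T(t) = T_ss + (T₀ − T_ss) e^(−t/τ).
T(35.9) = 20.100 + (38.100)·0.61742 = 43.624 °C.

43.6 °C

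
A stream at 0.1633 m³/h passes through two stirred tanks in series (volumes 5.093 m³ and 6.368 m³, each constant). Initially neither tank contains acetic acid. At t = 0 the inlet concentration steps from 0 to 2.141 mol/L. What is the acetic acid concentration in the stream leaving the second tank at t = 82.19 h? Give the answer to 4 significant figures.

1.455 mol/L

Species balance on tank i: dCᵢ/dt = (Cᵢ₋₁ − Cᵢ)/τᵢ with τᵢ = Vᵢ/Q.
τ₁ = 5.093/0.1633 = 31.1880 h; τ₂ = 6.368/0.1633 = 38.9957 h.
Solving the cascade with C₁(0)=C₂(0)=0 gives C₂(t) = C_in[1 − (τ₁ e^(−t/τ₁) − τ₂ e^(−t/τ₂))/(τ₁ − τ₂)].
At t = 82.19: e^(−t/τ₁) = 0.0716968, e^(−t/τ₂) = 0.121521.
C₂ = 2.141·[1 − (31.1880·0.0716968 − 38.9957·0.121521)/(-7.80772)] = 2.141·0.679456 = 1.45471 mol/L.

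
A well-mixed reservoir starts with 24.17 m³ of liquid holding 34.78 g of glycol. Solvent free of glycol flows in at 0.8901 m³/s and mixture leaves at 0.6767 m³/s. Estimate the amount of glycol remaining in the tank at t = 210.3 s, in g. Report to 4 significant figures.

Let m(t) be the amount of glycol. Volume: V(t) = V₀ + (Q_in − Q_out) t = 24.17 + 0.213400 t; V(210.3) = 69.0480 m³.
No glycol enters, so dm/dt = −Q_out · (m/V).
dm/m = −Q_out dt/(V₀ + 0.213400 t); integrating gives ln(m/m₀) = −(Q_out/(Q_in−Q_out)) ln(V/V₀).
m = m₀ (V₀/V)^(Q_out/(Q_in−Q_out)) = 34.78 × (24.17/69.0480)^(3.17104) = 1.24662 g.

1.247 g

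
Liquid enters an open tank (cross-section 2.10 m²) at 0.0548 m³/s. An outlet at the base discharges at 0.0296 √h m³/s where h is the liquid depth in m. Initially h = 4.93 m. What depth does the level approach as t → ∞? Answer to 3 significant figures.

Level balance: A dh/dt = 0.0548 − 0.0296 √h. Setting dh/dt = 0:
Q_in = 0.0296 √h_ss ⇒ √h_ss = 0.0548/0.0296 = 1.8514.
h_ss = 1.8514² = 3.4275 m. (Since h₀ = 4.93 m > h_ss, the level will fall toward this value.)

3.43 m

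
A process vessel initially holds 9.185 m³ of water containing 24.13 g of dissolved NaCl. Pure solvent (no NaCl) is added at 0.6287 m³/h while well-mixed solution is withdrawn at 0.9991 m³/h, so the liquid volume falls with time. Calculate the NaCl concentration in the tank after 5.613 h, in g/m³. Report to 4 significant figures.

Total volume: dV/dt = Q_in − Q_out = -0.370400 m³/h, so V(t) = 9.185 − 0.370400 t and V(5.613) = 7.10594 m³.
Solute balance: dm/dt = 0 − Q_out C = −Q_out m/V(t).
dm/m = −Q_out dt/(V₀ − 0.370400 t); integrating gives ln(m/m₀) = −(Q_out/(Q_in−Q_out)) ln(V/V₀).
m = m₀ (V₀/V)^(Q_out/(Q_in−Q_out)) = 24.13 × (9.185/7.10594)^(-2.69735) = 12.0758 g.
C = m/V = 12.0758/7.10594 = 1.69940 g/m³.

1.699 g/m³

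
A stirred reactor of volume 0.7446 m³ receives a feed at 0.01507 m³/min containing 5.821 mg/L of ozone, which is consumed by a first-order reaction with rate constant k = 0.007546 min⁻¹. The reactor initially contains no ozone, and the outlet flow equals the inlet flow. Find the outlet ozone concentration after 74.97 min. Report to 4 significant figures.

V dC/dt = Q(C_in − C) − k V C.
dC/dt = (Q/V) C_in − (Q/V + k) C; effective rate a = Q/V + k = 0.0202391 + 0.007546 = 0.0277851 min⁻¹.
C_ss = Q C_in/(Q + kV) = 4.24010 mg/L; C(t) = C_ss + (C₀ − C_ss) e^(−a t).
C(74.97) = 4.24010 + (-4.24010)·e^(−0.0277851·74.97) = 4.24010 + (-4.24010)·0.124550 = 3.71200 mg/L.

3.712 mg/L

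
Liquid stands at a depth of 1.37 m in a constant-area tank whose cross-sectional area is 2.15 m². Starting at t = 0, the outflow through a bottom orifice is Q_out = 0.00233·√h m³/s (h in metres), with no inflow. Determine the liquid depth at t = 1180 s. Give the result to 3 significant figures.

0.282 m

Unsteady balance on liquid volume: A dh/dt = −0.00233 √h.
Separate and integrate: 2(√h − √h₀) = −(0.00233/A) t.
√h = √1.37 − 0.00233·1180/(2·2.15) = 1.1705 − 0.63940 = 0.53107.
h = 0.53107² = 0.28204 m.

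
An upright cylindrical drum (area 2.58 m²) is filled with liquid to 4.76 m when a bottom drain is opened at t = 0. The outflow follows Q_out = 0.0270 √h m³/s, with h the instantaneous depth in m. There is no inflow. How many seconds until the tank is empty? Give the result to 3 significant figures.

With no inflow, A dh/dt = −0.0270 √h.
Separate and integrate: 2(√h − √h₀) = −(0.0270/A) t.
Set h = 0: 2√h₀ = (0.0270/A) t_empty ⇒ t_empty = 2A√h₀/0.0270.
t_empty = 2·2.58·√4.76/0.0270 = 5.1600·2.1817/0.0270 = 416.96 s.

417 s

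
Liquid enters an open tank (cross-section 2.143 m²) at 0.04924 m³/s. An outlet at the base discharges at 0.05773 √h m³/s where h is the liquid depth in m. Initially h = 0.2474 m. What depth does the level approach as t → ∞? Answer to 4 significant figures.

0.7275 m

Level balance: A dh/dt = 0.04924 − 0.05773 √h. Setting dh/dt = 0:
Q_in = 0.05773 √h_ss ⇒ √h_ss = 0.04924/0.05773 = 0.852936.
h_ss = 0.852936² = 0.727500 m. (Since h₀ = 0.2474 m < h_ss, the level will rise toward this value.)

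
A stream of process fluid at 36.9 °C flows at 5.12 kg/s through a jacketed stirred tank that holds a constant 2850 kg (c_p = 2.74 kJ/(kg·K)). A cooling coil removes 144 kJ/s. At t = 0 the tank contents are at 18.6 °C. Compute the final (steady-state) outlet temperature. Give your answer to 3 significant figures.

Heat balance on the well-mixed liquid: M c_p dT/dt = ṁ c_p (T_in − T) − 144.
At steady state dT/dt = 0 ⇒ T_ss = T_in − Q̇/(ṁ c_p) = 36.9 − 144/(5.12·2.74) = 26.635 °C.

26.6 °C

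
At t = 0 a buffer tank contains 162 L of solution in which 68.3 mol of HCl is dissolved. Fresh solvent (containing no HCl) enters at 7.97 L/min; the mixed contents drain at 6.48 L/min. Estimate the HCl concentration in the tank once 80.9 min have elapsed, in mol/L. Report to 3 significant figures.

Total volume: dV/dt = Q_in − Q_out = 1.4900 L/min, so V(t) = 162 + 1.4900 t and V(80.9) = 282.54 L.
Species balance (pure solvent in): dm/dt = −Q_out · m/V(t).
dm/m = −Q_out dt/(V₀ + 1.4900 t); integrating gives ln(m/m₀) = −(Q_out/(Q_in−Q_out)) ln(V/V₀).
m = m₀ (V₀/V)^(Q_out/(Q_in−Q_out)) = 68.3 × (162/282.54)^(4.3490) = 6.0792 mol.
C = m/V = 6.0792/282.54 = 0.021516 mol/L.

0.0215 mol/L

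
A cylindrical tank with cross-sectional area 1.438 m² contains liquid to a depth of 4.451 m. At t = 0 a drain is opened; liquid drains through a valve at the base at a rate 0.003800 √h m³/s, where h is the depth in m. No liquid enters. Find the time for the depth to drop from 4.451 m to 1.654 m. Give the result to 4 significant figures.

With no inflow, A dh/dt = −0.003800 √h.
This is separable: 2 d(√h)/dt = −0.003800/A, so √h = √h₀ − (0.003800/(2A)) t.
t = 2A(√h₀ − √h)/0.003800 = 2·1.438·(√4.451 − √1.654)/0.003800
  = 2.87600 × (2.10974 − 1.28608) / 0.003800 = 623.381 s.

623.4 s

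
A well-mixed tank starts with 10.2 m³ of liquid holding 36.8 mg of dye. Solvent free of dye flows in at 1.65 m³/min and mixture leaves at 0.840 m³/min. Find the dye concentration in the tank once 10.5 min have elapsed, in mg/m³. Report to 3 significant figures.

1.05 mg/m³

Let m(t) be the amount of dye. Volume: V(t) = V₀ + (Q_in − Q_out) t = 10.2 + 0.81000 t; V(10.5) = 18.705 m³.
Species balance (pure solvent in): dm/dt = −Q_out · m/V(t).
Separate: dm/m = −Q_out dt/V(t) ⇒ ln(m/m₀) = −(Q_out/(Q_in−Q_out)) ln(V/V₀).
m = m₀ (V₀/V)^(Q_out/(Q_in−Q_out)) = 36.8 × (10.2/18.705)^(1.0370) = 19.622 mg.
C = m/V = 19.622/18.705 = 1.0490 mg/m³.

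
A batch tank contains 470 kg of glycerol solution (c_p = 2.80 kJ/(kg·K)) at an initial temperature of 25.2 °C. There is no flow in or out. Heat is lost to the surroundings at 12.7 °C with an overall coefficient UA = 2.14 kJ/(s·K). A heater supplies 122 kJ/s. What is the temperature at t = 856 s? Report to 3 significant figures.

58.6 °C

Lumped-capacitance energy balance: M c_p dT/dt = UA(T_amb − T) + Q̇.
dT/dt = (T_ss − T)/τ with T_ss = T_amb + Q̇/UA = 12.7 + 122/2.14 = 69.709 °C, τ = M c_p/UA = 470·2.80/2.14 = 614.95 s.
Solution: T(t) = T_ss + (T₀ − T_ss) e^(−t/τ).
T(856) = 69.709 + (-44.509)·0.24858 = 58.645 °C.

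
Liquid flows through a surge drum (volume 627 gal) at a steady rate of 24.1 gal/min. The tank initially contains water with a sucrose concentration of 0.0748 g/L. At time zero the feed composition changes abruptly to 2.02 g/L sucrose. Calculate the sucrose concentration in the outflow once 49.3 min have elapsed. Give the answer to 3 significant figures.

1.73 g/L

Accumulation = in − out for the solute gives V dC/dt = Q(C_in − C).
Rewrite as dC/dt + C/τ = C_in/τ, τ = V/Q = 26.017 min.
Solution: C(t) = C_in + (C₀ − C_in) e^(−t/τ).
C(49.3) = 2.02 + (0.0748 − 2.02)·e^(−49.3/26.017) = 2.02 + (-1.9452)·0.15033 = 1.7276 g/L.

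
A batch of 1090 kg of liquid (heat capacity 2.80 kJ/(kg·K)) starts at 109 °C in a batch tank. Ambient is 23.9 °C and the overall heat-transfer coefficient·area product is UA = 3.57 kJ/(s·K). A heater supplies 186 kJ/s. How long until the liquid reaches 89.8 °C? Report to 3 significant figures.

M c_p dT/dt = −UA(T − T_amb) + Q̇.
τ = M c_p/UA = 854.90 s; T_ss = T_amb + Q̇/UA = 23.9 + 186/3.57 = 76.001 °C.
T(t) = T_ss + (T₀ − T_ss)e^(−t/τ); set T = 89.8:
t = −τ ln[(T − T_ss)/(T₀ − T_ss)] = −854.90 · ln(0.41817) = 745.37 s.

745 s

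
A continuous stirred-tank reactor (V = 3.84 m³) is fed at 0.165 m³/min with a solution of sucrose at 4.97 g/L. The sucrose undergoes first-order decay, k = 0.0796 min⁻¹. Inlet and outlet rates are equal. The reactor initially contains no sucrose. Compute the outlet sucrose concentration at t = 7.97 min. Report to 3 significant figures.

Accumulation = in − out − consumed: V dC/dt = Q C_in − Q C − k V C.
dC/dt = (Q/V) C_in − (Q/V + k) C; effective rate a = Q/V + k = 0.042969 + 0.0796 = 0.12257 min⁻¹.
C_ss = Q C_in/(Q + kV) = 1.7423 g/L; C(t) = C_ss + (C₀ − C_ss) e^(−a t).
C(7.97) = 1.7423 + (-1.7423)·e^(−0.12257·7.97) = 1.7423 + (-1.7423)·0.37649 = 1.0864 g/L.

1.09 g/L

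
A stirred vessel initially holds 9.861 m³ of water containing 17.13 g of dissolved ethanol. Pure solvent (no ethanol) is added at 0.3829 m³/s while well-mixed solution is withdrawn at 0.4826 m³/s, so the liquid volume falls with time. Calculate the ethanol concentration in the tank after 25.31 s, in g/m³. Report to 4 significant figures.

0.5583 g/m³

Total volume: dV/dt = Q_in − Q_out = -0.0997000 m³/s, so V(t) = 9.861 − 0.0997000 t and V(25.31) = 7.33759 m³.
No ethanol enters, so dm/dt = −Q_out · (m/V).
Separate: dm/m = −Q_out dt/V(t) ⇒ ln(m/m₀) = −(Q_out/(Q_in−Q_out)) ln(V/V₀).
m = m₀ (V₀/V)^(Q_out/(Q_in−Q_out)) = 17.13 × (9.861/7.33759)^(-4.84052) = 4.09631 g.
C = m/V = 4.09631/7.33759 = 0.558263 g/m³.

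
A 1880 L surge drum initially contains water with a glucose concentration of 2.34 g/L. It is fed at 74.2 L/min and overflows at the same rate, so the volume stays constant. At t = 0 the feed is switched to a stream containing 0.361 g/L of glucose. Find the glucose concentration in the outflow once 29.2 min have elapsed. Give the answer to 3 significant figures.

0.986 g/L

Species balance on the tank: V dC/dt = Q(C_in − C).
Time constant τ = V/Q = 1880/74.2 = 25.337 min.
Integrating: C(t) = C_in + (C₀ − C_in) e^(−t/τ).
C(29.2) = 0.361 + (2.34 − 0.361)·e^(−29.2/25.337) = 0.361 + (1.9790)·0.31586 = 0.98608 g/L.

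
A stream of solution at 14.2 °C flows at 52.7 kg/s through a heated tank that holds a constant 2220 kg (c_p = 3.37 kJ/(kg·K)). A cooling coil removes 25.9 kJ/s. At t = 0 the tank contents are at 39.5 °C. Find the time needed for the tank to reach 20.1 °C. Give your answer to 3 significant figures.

60.5 s

First-law balance (no shaft work): M c_p dT/dt = ṁ c_p (T_in − T) − 25.9.
τ = M/ṁ = 42.125 s; T_ss = T_in − Q̇/(ṁ c_p) = 14.054 °C.
T(t) = T_ss + (T₀ − T_ss) e^(−t/τ). Set T = 20.1:
e^(−t/τ) = (20.1 − 14.054)/(39.5 − 14.054) = 0.23760
t = −42.125 · ln(0.23760) = 60.542 s.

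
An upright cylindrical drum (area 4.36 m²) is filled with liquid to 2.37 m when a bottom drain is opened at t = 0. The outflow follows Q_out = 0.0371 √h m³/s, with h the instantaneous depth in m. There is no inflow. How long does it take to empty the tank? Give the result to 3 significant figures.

With no inflow, A dh/dt = −0.0371 √h.
Separate and integrate: 2(√h − √h₀) = −(0.0371/A) t.
Tank is empty when √h = 0: t_empty = 2A√h₀/0.0371.
t_empty = 2·4.36·√2.37/0.0371 = 8.7200·1.5395/0.0371 = 361.84 s.

362 s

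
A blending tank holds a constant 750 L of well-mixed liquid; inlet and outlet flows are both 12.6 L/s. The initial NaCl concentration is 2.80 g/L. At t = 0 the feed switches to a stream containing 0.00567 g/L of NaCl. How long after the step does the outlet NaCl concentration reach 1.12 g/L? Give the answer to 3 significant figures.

Species balance: V dC/dt = Q(C_in − C) ⇒ τ = V/Q = 59.524 s.
C(t) = C_in + (C₀ − C_in) e^(−t/τ). Set C = 1.12 and solve for t:
e^(−t/τ) = (C − C_in)/(C₀ − C_in) = (1.12 − 0.00567)/(2.80 − 0.00567) = 0.39878
t = −τ ln(…) = 59.524 × 0.91934 = 54.723 s.

54.7 s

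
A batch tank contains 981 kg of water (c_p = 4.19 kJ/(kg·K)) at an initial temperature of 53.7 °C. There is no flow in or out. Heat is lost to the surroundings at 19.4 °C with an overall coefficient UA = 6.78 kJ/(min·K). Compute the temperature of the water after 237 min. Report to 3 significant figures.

M c_p dT/dt = −UA(T − T_amb).
dT/dt = (T_ss − T)/τ with T_ss = T_amb = 19.400 °C, τ = M c_p/UA = 981·4.19/6.78 = 606.25 min.
Solution: T(t) = T_ss + (T₀ − T_ss) e^(−t/τ).
T(237) = 19.400 + (34.300)·0.67643 = 42.602 °C.

42.6 °C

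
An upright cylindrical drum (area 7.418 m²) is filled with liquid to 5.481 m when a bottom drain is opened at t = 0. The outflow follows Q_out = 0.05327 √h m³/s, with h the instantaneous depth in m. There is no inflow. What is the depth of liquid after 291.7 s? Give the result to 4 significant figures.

1.674 m

With no inflow, A dh/dt = −0.05327 √h.
Separate and integrate: 2(√h − √h₀) = −(0.05327/A) t.
√h = √5.481 − 0.05327·291.7/(2·7.418) = 2.34115 − 1.04738 = 1.29378.
h = 1.29378² = 1.67386 m.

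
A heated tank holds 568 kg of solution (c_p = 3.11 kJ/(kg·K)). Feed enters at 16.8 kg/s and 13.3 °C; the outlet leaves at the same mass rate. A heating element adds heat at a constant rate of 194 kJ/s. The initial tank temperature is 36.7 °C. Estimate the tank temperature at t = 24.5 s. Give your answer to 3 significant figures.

M c_p dT/dt = ṁ c_p (T_in − T) + Q̇.
τ = M/ṁ = 33.810 s; T_ss = T_in + Q̇/(ṁ c_p) = 13.3 + 194/(16.8·3.11) = 17.013 °C.
This is linear first-order; T(t) = T_ss + (T₀ − T_ss) e^(−t/τ).
T(24.5) = 17.013 + (19.687)·e^(−24.5/33.810) = 17.013 + (19.687)·0.48450 = 26.551 °C.

26.6 °C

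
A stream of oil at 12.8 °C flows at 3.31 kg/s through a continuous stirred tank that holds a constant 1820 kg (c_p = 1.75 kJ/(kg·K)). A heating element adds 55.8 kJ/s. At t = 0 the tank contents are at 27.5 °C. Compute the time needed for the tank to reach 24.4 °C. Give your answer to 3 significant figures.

M c_p dT/dt = ṁ c_p (T_in − T) + Q̇.
τ = M/ṁ = 549.85 s; T_ss = T_in + Q̇/(ṁ c_p) = 22.433 °C.
T(t) = T_ss + (T₀ − T_ss) e^(−t/τ). Set T = 24.4:
e^(−t/τ) = (24.4 − 22.433)/(27.5 − 22.433) = 0.38818
t = −549.85 · ln(0.38818) = 520.31 s.

520 s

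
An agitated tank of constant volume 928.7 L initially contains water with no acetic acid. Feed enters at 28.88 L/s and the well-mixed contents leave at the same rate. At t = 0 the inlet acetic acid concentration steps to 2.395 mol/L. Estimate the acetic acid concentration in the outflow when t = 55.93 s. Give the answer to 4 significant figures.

1.974 mol/L

Transient balance on the dissolved component: V dC/dt = Q(C_in − C).
So dC/dt = (C_in − C)/τ with τ = V/Q = 928.7/28.88 = 32.1572 s.
Solution: C(t) = C_in + (C₀ − C_in) e^(−t/τ).
C(55.93) = 2.395 + (0 − 2.395)·e^(−55.93/32.1572) = 2.395 + (-2.39500)·0.175649 = 1.97432 mol/L.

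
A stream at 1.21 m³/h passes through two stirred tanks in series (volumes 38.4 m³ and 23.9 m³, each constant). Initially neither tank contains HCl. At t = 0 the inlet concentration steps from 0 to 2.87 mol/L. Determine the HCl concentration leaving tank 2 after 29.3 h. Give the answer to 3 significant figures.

0.924 mol/L

Each tank obeys Vᵢ dCᵢ/dt = Q(Cᵢ₋₁ − Cᵢ), so τᵢ = Vᵢ/Q.
τ₁ = 38.4/1.21 = 31.736 h; τ₂ = 23.9/1.21 = 19.752 h.
Solving the cascade with C₁(0)=C₂(0)=0 gives C₂(t) = C_in[1 − (τ₁ e^(−t/τ₁) − τ₂ e^(−t/τ₂))/(τ₁ − τ₂)].
At t = 29.3: e^(−t/τ₁) = 0.39722, e^(−t/τ₂) = 0.22687.
C₂ = 2.87·[1 − (31.736·0.39722 − 19.752·0.22687)/(11.983)] = 2.87·0.32198 = 0.92409 mol/L.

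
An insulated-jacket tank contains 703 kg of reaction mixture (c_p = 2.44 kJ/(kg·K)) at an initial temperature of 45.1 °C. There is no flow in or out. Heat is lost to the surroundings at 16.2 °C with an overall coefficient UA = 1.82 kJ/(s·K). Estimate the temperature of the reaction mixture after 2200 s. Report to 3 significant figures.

19.0 °C

Energy balance: M c_p dT/dt = −UA(T − T_amb).
dT/dt = (T_ss − T)/τ with T_ss = T_amb = 16.200 °C, τ = M c_p/UA = 703·2.44/1.82 = 942.48 s.
This is linear first-order; T(t) = T_ss + (T₀ − T_ss) e^(−t/τ).
T(2200) = 16.200 + (28.900)·0.096882 = 19.000 °C.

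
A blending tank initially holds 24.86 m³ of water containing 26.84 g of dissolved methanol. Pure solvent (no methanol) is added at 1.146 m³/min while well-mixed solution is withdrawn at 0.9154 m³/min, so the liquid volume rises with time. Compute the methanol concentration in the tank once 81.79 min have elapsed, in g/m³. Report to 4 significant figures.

0.06528 g/m³

Total volume: dV/dt = Q_in − Q_out = 0.230600 m³/min, so V(t) = 24.86 + 0.230600 t and V(81.79) = 43.7208 m³.
Solute balance: dm/dt = 0 − Q_out C = −Q_out m/V(t).
dm/m = −Q_out dt/(V₀ + 0.230600 t); integrating gives ln(m/m₀) = −(Q_out/(Q_in−Q_out)) ln(V/V₀).
m = m₀ (V₀/V)^(Q_out/(Q_in−Q_out)) = 26.84 × (24.86/43.7208)^(3.96964) = 2.85416 g.
C = m/V = 2.85416/43.7208 = 0.0652816 g/m³.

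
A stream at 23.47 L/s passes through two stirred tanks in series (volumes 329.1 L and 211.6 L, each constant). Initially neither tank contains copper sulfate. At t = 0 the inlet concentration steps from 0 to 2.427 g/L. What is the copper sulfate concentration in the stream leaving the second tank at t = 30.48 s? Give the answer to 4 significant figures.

Each tank obeys Vᵢ dCᵢ/dt = Q(Cᵢ₋₁ − Cᵢ), so τᵢ = Vᵢ/Q.
τ₁ = 329.1/23.47 = 14.0222 s; τ₂ = 211.6/23.47 = 9.01576 s.
Solving the cascade with C₁(0)=C₂(0)=0 gives C₂(t) = C_in[1 − (τ₁ e^(−t/τ₁) − τ₂ e^(−t/τ₂))/(τ₁ − τ₂)].
At t = 30.48: e^(−t/τ₁) = 0.113756, e^(−t/τ₂) = 0.0340221.
C₂ = 2.427·[1 − (14.0222·0.113756 − 9.01576·0.0340221)/(5.00639)] = 2.427·0.742656 = 1.80243 g/L.

1.802 g/L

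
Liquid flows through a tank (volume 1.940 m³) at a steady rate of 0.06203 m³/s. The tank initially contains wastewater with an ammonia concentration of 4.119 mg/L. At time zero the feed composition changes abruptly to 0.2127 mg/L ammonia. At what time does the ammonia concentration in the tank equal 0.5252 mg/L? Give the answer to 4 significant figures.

78.99 s

Species balance: V dC/dt = Q(C_in − C) ⇒ τ = V/Q = 31.2752 s.
C(t) = C_in + (C₀ − C_in) e^(−t/τ). Set C = 0.5252 and solve for t:
e^(−t/τ) = (C − C_in)/(C₀ − C_in) = (0.5252 − 0.2127)/(4.119 − 0.2127) = 0.0799990
t = −τ ln(…) = 31.2752 × 2.52574 = 78.9930 s.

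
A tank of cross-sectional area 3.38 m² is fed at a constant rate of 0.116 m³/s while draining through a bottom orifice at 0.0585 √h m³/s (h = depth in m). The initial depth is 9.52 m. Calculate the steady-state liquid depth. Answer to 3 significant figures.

Level balance: A dh/dt = 0.116 − 0.0585 √h. Setting dh/dt = 0:
Q_in = 0.0585 √h_ss ⇒ √h_ss = 0.116/0.0585 = 1.9829.
h_ss = 1.9829² = 3.9319 m. (Since h₀ = 9.52 m > h_ss, the level will fall toward this value.)

3.93 m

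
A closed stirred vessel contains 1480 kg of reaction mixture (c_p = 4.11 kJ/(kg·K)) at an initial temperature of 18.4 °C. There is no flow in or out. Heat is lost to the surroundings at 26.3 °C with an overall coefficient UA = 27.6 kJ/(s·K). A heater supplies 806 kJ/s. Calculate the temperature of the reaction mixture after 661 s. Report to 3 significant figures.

53.7 °C

M c_p dT/dt = −UA(T − T_amb) + Q̇.
dT/dt = (T_ss − T)/τ with T_ss = T_amb + Q̇/UA = 26.3 + 806/27.6 = 55.503 °C, τ = M c_p/UA = 1480·4.11/27.6 = 220.39 s.
Solution: T(t) = T_ss + (T₀ − T_ss) e^(−t/τ).
T(661) = 55.503 + (-37.103)·0.049826 = 53.654 °C.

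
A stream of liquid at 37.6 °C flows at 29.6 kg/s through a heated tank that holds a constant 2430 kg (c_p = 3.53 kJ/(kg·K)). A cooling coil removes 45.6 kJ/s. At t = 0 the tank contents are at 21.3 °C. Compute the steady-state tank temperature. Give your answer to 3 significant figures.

37.2 °C

M c_p dT/dt = ṁ c_p (T_in − T) − Q̇.
At steady state dT/dt = 0 ⇒ T_ss = T_in − Q̇/(ṁ c_p) = 37.6 − 45.6/(29.6·3.53) = 37.164 °C.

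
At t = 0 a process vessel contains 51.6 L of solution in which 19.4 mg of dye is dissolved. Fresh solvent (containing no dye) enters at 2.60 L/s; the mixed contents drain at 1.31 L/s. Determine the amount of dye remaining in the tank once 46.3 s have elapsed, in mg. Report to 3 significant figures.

8.89 mg

Total volume: dV/dt = Q_in − Q_out = 1.2900 L/s, so V(t) = 51.6 + 1.2900 t and V(46.3) = 111.33 L.
Species balance (pure solvent in): dm/dt = −Q_out · m/V(t).
dm/m = −Q_out dt/(V₀ + 1.2900 t); integrating gives ln(m/m₀) = −(Q_out/(Q_in−Q_out)) ln(V/V₀).
m = m₀ (V₀/V)^(Q_out/(Q_in−Q_out)) = 19.4 × (51.6/111.33)^(1.0155) = 8.8853 mg.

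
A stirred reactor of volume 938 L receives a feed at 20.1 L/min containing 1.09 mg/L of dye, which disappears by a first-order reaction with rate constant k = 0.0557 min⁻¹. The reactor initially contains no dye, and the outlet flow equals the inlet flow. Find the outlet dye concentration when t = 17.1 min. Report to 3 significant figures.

0.222 mg/L

V dC/dt = Q(C_in − C) − k V C.
This is linear with rate a = Q/V + k = 0.077129 min⁻¹.
C_ss = Q C_in/(Q + kV) = 0.30283 mg/L; C(t) = C_ss + (C₀ − C_ss) e^(−a t).
C(17.1) = 0.30283 + (-0.30283)·e^(−0.077129·17.1) = 0.30283 + (-0.30283)·0.26743 = 0.22185 mg/L.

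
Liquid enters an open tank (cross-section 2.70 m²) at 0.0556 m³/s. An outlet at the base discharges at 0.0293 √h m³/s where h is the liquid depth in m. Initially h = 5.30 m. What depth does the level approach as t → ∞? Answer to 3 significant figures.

3.60 m

Level balance: A dh/dt = 0.0556 − 0.0293 √h. Setting dh/dt = 0:
Q_in = 0.0293 √h_ss ⇒ √h_ss = 0.0556/0.0293 = 1.8976.
h_ss = 1.8976² = 3.6009 m. (Since h₀ = 5.30 m > h_ss, the level will fall toward this value.)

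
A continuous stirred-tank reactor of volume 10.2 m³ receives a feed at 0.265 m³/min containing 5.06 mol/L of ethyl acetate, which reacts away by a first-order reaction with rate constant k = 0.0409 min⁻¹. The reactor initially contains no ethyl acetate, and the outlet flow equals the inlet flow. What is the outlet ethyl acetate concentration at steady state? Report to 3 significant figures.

V dC/dt = Q(C_in − C) − k V C.
Steady state (dC/dt = 0): C_ss = Q C_in/(Q + kV) = C_in/(1 + kV/Q).
C_ss = 0.265·5.06/(0.265 + 0.0409·10.2) = 1.3409/0.68218 = 1.9656 mol/L.

1.97 mol/L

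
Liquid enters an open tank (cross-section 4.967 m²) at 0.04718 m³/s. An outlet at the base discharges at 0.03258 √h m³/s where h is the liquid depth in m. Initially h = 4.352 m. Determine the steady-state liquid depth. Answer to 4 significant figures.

Level balance: A dh/dt = 0.04718 − 0.03258 √h. Setting dh/dt = 0:
Q_in = 0.03258 √h_ss ⇒ √h_ss = 0.04718/0.03258 = 1.44813.
h_ss = 1.44813² = 2.09707 m. (Since h₀ = 4.352 m > h_ss, the level will fall toward this value.)

2.097 m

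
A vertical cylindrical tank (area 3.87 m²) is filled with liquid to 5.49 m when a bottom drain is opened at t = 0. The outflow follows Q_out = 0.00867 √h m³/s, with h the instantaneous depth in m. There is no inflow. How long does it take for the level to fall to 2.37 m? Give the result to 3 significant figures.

With no inflow, A dh/dt = −0.00867 √h.
Separate and integrate: 2(√h − √h₀) = −(0.00867/A) t.
t = 2A(√h₀ − √h)/0.00867 = 2·3.87·(√5.49 − √2.37)/0.00867
  = 7.7400 × (2.3431 − 1.5395) / 0.00867 = 717.40 s.

717 s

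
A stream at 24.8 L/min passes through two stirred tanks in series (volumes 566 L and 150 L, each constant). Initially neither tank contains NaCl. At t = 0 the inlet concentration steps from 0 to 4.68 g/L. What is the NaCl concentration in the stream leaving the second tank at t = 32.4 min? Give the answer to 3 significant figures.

3.15 g/L

Species balance on tank i: dCᵢ/dt = (Cᵢ₋₁ − Cᵢ)/τᵢ with τᵢ = Vᵢ/Q.
τ₁ = 566/24.8 = 22.823 min; τ₂ = 150/24.8 = 6.0484 min.
Tank 1: C₁ = C_in(1 − e^(−t/τ₁)). Tank 2 (τ₁ ≠ τ₂): C₂ = C_in[1 − (τ₁ e^(−t/τ₁) − τ₂ e^(−t/τ₂))/(τ₁ − τ₂)].
At t = 32.4: e^(−t/τ₁) = 0.24180, e^(−t/τ₂) = 0.0047160.
C₂ = 4.68·[1 − (22.823·0.24180 − 6.0484·0.0047160)/(16.774)] = 4.68·0.67271 = 3.1483 g/L.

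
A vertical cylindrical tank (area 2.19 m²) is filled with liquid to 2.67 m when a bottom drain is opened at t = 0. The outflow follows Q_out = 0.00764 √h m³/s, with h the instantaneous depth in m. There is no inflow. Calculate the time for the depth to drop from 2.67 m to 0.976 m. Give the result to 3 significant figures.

With no inflow, A dh/dt = −0.00764 √h.
Separate and integrate: 2(√h − √h₀) = −(0.00764/A) t.
t = 2A(√h₀ − √h)/0.00764 = 2·2.19·(√2.67 − √0.976)/0.00764
  = 4.3800 × (1.6340 − 0.98793) / 0.00764 = 370.40 s.

370 s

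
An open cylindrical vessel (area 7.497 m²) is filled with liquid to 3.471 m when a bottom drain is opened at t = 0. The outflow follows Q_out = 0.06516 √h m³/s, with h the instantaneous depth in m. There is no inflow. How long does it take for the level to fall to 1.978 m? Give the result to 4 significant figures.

With no inflow, A dh/dt = −0.06516 √h.
Separate and integrate: 2(√h − √h₀) = −(0.06516/A) t.
t = 2A(√h₀ − √h)/0.06516 = 2·7.497·(√3.471 − √1.978)/0.06516
  = 14.9940 × (1.86306 − 1.40641) / 0.06516 = 105.080 s.

105.1 s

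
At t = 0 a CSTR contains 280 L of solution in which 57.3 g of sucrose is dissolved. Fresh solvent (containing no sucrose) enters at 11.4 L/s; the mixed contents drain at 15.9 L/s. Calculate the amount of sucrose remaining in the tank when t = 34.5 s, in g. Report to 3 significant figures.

Let m(t) be the amount of sucrose. Volume: V(t) = V₀ + (Q_in − Q_out) t = 280 − 4.5000 t; V(34.5) = 124.75 L.
Solute balance: dm/dt = 0 − Q_out C = −Q_out m/V(t).
Separate: dm/m = −Q_out dt/V(t) ⇒ ln(m/m₀) = −(Q_out/(Q_in−Q_out)) ln(V/V₀).
m = m₀ (V₀/V)^(Q_out/(Q_in−Q_out)) = 57.3 × (280/124.75)^(-3.5333) = 3.2926 g.

3.29 g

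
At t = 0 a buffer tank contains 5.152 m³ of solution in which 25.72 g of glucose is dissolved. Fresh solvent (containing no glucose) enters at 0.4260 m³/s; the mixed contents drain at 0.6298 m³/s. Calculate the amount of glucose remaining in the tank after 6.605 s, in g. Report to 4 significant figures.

10.09 g

Total volume: dV/dt = Q_in − Q_out = -0.203800 m³/s, so V(t) = 5.152 − 0.203800 t and V(6.605) = 3.80590 m³.
No glucose enters, so dm/dt = −Q_out · (m/V).
Separate: dm/m = −Q_out dt/V(t) ⇒ ln(m/m₀) = −(Q_out/(Q_in−Q_out)) ln(V/V₀).
m = m₀ (V₀/V)^(Q_out/(Q_in−Q_out)) = 25.72 × (5.152/3.80590)^(-3.09028) = 10.0889 g.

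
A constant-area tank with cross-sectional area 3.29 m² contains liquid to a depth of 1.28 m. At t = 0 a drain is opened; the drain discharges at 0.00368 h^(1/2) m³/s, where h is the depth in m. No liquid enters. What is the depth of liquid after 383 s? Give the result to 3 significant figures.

A dh/dt = −Q_out = −0.00368 √h.
Separate and integrate: 2(√h − √h₀) = −(0.00368/A) t.
√h = √1.28 − 0.00368·383/(2·3.29) = 1.1314 − 0.21420 = 0.91717.
h = 0.91717² = 0.84120 m.

0.841 m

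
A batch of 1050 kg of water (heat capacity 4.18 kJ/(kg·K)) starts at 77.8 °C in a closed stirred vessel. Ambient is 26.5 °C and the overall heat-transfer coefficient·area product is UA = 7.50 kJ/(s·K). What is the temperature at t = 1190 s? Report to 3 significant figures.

M c_p dT/dt = −UA(T − T_amb).
dT/dt = (T_ss − T)/τ with T_ss = T_amb = 26.500 °C, τ = M c_p/UA = 1050·4.18/7.50 = 585.20 s.
Solution: T(t) = T_ss + (T₀ − T_ss) e^(−t/τ).
T(1190) = 26.500 + (51.300)·0.13088 = 33.214 °C.

33.2 °C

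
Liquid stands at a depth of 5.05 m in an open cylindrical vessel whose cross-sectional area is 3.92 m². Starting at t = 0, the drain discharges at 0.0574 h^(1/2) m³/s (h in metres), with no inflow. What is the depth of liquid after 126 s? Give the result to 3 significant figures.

1.75 m

A dh/dt = −Q_out = −0.0574 √h.
This is separable: 2 d(√h)/dt = −0.0574/A, so √h = √h₀ − (0.0574/(2A)) t.
√h = √5.05 − 0.0574·126/(2·3.92) = 2.2472 − 0.92250 = 1.3247.
h = 1.3247² = 1.7549 m.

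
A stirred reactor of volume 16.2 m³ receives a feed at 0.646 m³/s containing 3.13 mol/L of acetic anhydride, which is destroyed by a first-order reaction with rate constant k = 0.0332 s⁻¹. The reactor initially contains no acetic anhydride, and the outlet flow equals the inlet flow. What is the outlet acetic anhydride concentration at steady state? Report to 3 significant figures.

Accumulation = in − out − consumed: V dC/dt = Q C_in − Q C − k V C.
At steady state: 0 = Q C_in − (Q + kV) C_ss, so C_ss = Q C_in/(Q + kV).
C_ss = 0.646·3.13/(0.646 + 0.0332·16.2) = 2.0220/1.1838 = 1.7080 mol/L.

1.71 mol/L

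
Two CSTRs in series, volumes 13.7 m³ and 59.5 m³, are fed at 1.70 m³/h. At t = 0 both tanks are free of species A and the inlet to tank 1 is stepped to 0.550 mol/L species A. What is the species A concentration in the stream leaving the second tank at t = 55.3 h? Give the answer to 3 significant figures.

0.403 mol/L

Species balance on tank i: dCᵢ/dt = (Cᵢ₋₁ − Cᵢ)/τᵢ with τᵢ = Vᵢ/Q.
τ₁ = 13.7/1.70 = 8.0588 h; τ₂ = 59.5/1.70 = 35.000 h.
Tank 1: C₁ = C_in(1 − e^(−t/τ₁)). Tank 2 (τ₁ ≠ τ₂): C₂ = C_in[1 − (τ₁ e^(−t/τ₁) − τ₂ e^(−t/τ₂))/(τ₁ − τ₂)].
At t = 55.3: e^(−t/τ₁) = 0.0010468, e^(−t/τ₂) = 0.20598.
C₂ = 0.550·[1 − (8.0588·0.0010468 − 35.000·0.20598)/(-26.941)] = 0.550·0.73273 = 0.40300 mol/L.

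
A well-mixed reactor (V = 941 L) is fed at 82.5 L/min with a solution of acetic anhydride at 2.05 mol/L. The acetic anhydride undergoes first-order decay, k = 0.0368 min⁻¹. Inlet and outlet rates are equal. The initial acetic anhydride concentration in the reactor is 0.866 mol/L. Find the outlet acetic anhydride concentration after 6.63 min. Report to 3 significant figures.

1.19 mol/L

V dC/dt = Q(C_in − C) − k V C.
dC/dt = (Q/V) C_in − (Q/V + k) C; effective rate a = Q/V + k = 0.087673 + 0.0368 = 0.12447 min⁻¹.
C_ss = Q C_in/(Q + kV) = 1.4439 mol/L; C(t) = C_ss + (C₀ − C_ss) e^(−a t).
C(6.63) = 1.4439 + (-0.57792)·e^(−0.12447·6.63) = 1.4439 + (-0.57792)·0.43812 = 1.1907 mol/L.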